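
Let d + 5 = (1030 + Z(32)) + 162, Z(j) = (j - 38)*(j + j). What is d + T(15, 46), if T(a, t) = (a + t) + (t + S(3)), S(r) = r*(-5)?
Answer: 895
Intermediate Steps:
S(r) = -5*r
T(a, t) = -15 + a + 2*t (T(a, t) = (a + t) + (t - 5*3) = (a + t) + (t - 15) = (a + t) + (-15 + t) = -15 + a + 2*t)
Z(j) = 2*j*(-38 + j) (Z(j) = (-38 + j)*(2*j) = 2*j*(-38 + j))
d = 803 (d = -5 + ((1030 + 2*32*(-38 + 32)) + 162) = -5 + ((1030 + 2*32*(-6)) + 162) = -5 + ((1030 - 384) + 162) = -5 + (646 + 162) = -5 + 808 = 803)
d + T(15, 46) = 803 + (-15 + 15 + 2*46) = 803 + (-15 + 15 + 92) = 803 + 92 = 895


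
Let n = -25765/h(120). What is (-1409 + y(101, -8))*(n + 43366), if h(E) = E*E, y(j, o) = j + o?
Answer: -41088456983/720 ≈ -5.7067e+7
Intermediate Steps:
h(E) = E²
n = -5153/2880 (n = -25765/(120²) = -25765/14400 = -25765*1/14400 = -5153/2880 ≈ -1.7892)
(-1409 + y(101, -8))*(n + 43366) = (-1409 + (101 - 8))*(-5153/2880 + 43366) = (-1409 + 93)*(124888927/2880) = -1316*124888927/2880 = -41088456983/720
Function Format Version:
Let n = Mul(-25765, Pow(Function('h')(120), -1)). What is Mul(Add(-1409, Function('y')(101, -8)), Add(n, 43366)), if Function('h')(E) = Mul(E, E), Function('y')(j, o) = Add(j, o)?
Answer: Rational(-41088456983, 720) ≈ -5.7067e+7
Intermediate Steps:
Function('h')(E) = Pow(E, 2)
n = Rational(-5153, 2880) (n = Mul(-25765, Pow(Pow(120, 2), -1)) = Mul(-25765, Pow(14400, -1)) = Mul(-25765, Rational(1, 14400)) = Rational(-5153, 2880) ≈ -1.7892)
Mul(Add(-1409, Function('y')(101, -8)), Add(n, 43366)) = Mul(Add(-1409, Add(101, -8)), Add(Rational(-5153, 2880), 43366)) = Mul(Add(-1409, 93), Rational(124888927, 2880)) = Mul(-1316, Rational(124888927, 2880)) = Rational(-41088456983, 720)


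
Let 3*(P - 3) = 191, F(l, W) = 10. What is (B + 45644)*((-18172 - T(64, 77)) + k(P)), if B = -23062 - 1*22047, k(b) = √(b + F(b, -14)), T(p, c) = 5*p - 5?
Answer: -9890545 + 535*√690/3 ≈ -9.8859e+6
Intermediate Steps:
T(p, c) = -5 + 5*p
P = 200/3 (P = 3 + (⅓)*191 = 3 + 191/3 = 200/3 ≈ 66.667)
k(b) = √(10 + b) (k(b) = √(b + 10) = √(10 + b))
B = -45109 (B = -23062 - 22047 = -45109)
(B + 45644)*((-18172 - T(64, 77)) + k(P)) = (-45109 + 45644)*((-18172 - (-5 + 5*64)) + √(10 + 200/3)) = 535*((-18172 - (-5 + 320)) + √(230/3)) = 535*((-18172 - 1*315) + √690/3) = 535*((-18172 - 315) + √690/3) = 535*(-18487 + √690/3) = -9890545 + 535*√690/3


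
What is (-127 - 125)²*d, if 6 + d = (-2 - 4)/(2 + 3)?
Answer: -2286144/5 ≈ -4.5723e+5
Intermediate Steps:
d = -36/5 (d = -6 + (-2 - 4)/(2 + 3) = -6 - 6/5 = -36/5 ≈ -7.2000)
(-127 - 125)²*d = (-127 - 125)²*(-36/5) = (-252)²*(-36/5) = 63504*(-36/5) = -2286144/5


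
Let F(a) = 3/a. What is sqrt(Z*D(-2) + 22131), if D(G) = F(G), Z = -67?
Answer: sqrt(88926)/2 ≈ 149.10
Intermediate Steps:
D(G) = 3/G
sqrt(Z*D(-2) + 22131) = sqrt(-201/(-2) + 22131) = sqrt(-201*(-1)/2 + 22131) = sqrt(-67*(-3/2) + 22131) = sqrt(201/2 + 22131) = sqrt(44463/2) = sqrt(88926)/2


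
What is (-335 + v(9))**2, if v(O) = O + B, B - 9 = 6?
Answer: 96721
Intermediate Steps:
B = 15 (B = 9 + 6 = 15)
v(O) = 15 + O (v(O) = O + 15 = 15 + O)
(-335 + v(9))**2 = (-335 + (15 + 9))**2 = (-335 + 24)**2 = (-311)**2 = 96721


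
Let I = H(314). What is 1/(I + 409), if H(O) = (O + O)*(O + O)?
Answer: 1/394793 ≈ 2.5330e-6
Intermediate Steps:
H(O) = 4*O² (H(O) = (2*O)*(2*O) = 4*O²)
I = 394384 (I = 4*314² = 4*98596 = 394384)
1/(I + 409) = 1/(394384 + 409) = 1/394793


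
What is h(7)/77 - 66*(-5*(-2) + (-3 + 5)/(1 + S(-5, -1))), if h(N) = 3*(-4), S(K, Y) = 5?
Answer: -52526/77 ≈ -682.16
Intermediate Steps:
h(N) = -12
h(7)/77 - 66*(-5*(-2) + (-3 + 5)/(1 + S(-5, -1))) = -12/77 - 66*(-5*(-2) + (-3 + 5)/(1 + 5)) = -12*1/77 - 66*(10 + 2/6) = -12/77 - 66*(10 + 2*(⅙)) = -12/77 - 66*(10 + ⅓) = -12/77 - 66*31/3 = -12/77 - 682 = -52526/77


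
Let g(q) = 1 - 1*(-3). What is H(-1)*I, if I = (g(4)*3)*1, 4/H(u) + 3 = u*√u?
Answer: -72/5 + 24*I/5 ≈ -14.4 + 4.8*I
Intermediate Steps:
g(q) = 4 (g(q) = 1 + 3 = 4)
H(u) = 4/(-3 + u^(3/2)) (H(u) = 4/(-3 + u*√u) = 4/(-3 + u^(3/2)))
I = 12 (I = (4*3)*1 = 12*1 = 12)
H(-1)*I = (4/(-3 + (-1)^(3/2)))*12 = (4/(-3 - I))*12 = (4*((-3 + I)/10))*12 = (2*(-3 + I)/5)*12 = 24*(-3 + I)/5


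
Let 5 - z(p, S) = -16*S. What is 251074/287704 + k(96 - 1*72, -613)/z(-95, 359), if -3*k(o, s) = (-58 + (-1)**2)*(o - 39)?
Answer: 680714393/827005148 ≈ 0.82311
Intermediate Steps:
z(p, S) = 5 + 16*S (z(p, S) = 5 - (-16)*S = 5 + 16*S)
k(o, s) = -741 + 19*o (k(o, s) = -(-58 + (-1)**2)*(o - 39)/3 = -(-58 + 1)*(-39 + o)/3 = -(-19)*(-39 + o) = -(2223 - 57*o)/3 = -741 + 19*o)
251074/287704 + k(96 - 1*72, -613)/z(-95, 359) = 251074/287704 + (-741 + 19*(96 - 1*72))/(5 + 16*359) = 251074*(1/287704) + (-741 + 19*(96 - 72))/(5 + 5744) = 125537/143852 + (-741 + 19*24)/5749 = 125537/143852 + (-741 + 456)*(1/5749) = 125537/143852 - 285*1/5749 = 125537/143852 - 285/5749 = 680714393/827005148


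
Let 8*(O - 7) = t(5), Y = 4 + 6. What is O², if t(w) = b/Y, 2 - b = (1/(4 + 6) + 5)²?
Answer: 2872852801/64000000 ≈ 44.888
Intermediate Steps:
Y = 10
b = -2401/100 (b = 2 - (1/(4 + 6) + 5)² = 2 - (1/10 + 5)² = 2 - (⅒ + 5)² = 2 - (51/10)² = 2 - 1*2601/100 = 2 - 2601/100 = -2401/100 ≈ -24.010)
t(w) = -2401/1000 (t(w) = -2401/100/10 = -2401/100*⅒ = -2401/1000)
O = 53599/8000 (O = 7 + (⅛)*(-2401/1000) = 7 - 2401/8000 = 53599/8000 ≈ 6.6999)
O² = (53599/8000)² = 2872852801/64000000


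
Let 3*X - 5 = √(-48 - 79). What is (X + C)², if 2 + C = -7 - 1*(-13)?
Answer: (17 + I*√127)²/9 ≈ 18.0 + 42.573*I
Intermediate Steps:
X = 5/3 + I*√127/3 (X = 5/3 + √(-48 - 79)/3 = 5/3 + √(-127)/3 = 5/3 + (I*√127)/3 = 5/3 + I*√127/3 ≈ 1.6667 + 3.7565*I)
C = 4 (C = -2 + (-7 - 1*(-13)) = -2 + (-7 + 13) = -2 + 6 = 4)
(X + C)² = ((5/3 + I*√127/3) + 4)² = (17/3 + I*√127/3)²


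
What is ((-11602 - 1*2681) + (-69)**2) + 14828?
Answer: 5306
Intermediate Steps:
((-11602 - 1*2681) + (-69)**2) + 14828 = ((-11602 - 2681) + 4761) + 14828 = (-14283 + 4761) + 14828 = -9522 + 14828 = 5306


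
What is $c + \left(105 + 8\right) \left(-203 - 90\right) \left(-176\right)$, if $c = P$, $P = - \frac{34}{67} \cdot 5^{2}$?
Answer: $\frac{390420478}{67} \approx 5.8272 \cdot 10^{6}$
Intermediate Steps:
$P = - \frac{850}{67}$ ($P = \left(-34\right) \frac{1}{67} \cdot 25 = \left(- \frac{34}{67}\right) 25 = - \frac{850}{67} \approx -12.687$)
$c = - \frac{850}{67} \approx -12.687$
$c + \left(105 + 8\right) \left(-203 - 90\right) \left(-176\right) = - \frac{850}{67} + \left(105 + 8\right) \left(-203 - 90\right) \left(-176\right) = - \frac{850}{67} + 113 \left(-293\right) \left(-176\right) = - \frac{850}{67} - -5827184 = - \frac{850}{67} + 5827184 = \frac{390420478}{67}$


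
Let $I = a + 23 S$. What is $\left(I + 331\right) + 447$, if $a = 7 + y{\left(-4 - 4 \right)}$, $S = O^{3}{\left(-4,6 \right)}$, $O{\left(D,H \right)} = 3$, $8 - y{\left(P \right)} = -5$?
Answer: $1419$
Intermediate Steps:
$y{\left(P \right)} = 13$ ($y{\left(P \right)} = 8 - -5 = 8 + 5 = 13$)
$S = 27$ ($S = 3^{3} = 27$)
$a = 20$ ($a = 7 + 13 = 20$)
$I = 641$ ($I = 20 + 23 \cdot 27 = 20 + 621 = 641$)
$\left(I + 331\right) + 447 = \left(641 + 331\right) + 447 = 972 + 447 = 1419$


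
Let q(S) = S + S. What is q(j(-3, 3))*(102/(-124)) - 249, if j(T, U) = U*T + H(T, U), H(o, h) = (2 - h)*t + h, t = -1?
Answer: -7464/31 ≈ -240.77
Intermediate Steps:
H(o, h) = -2 + 2*h (H(o, h) = (2 - h)*(-1) + h = (-2 + h) + h = -2 + 2*h)
j(T, U) = -2 + 2*U + T*U (j(T, U) = U*T + (-2 + 2*U) = T*U + (-2 + 2*U) = -2 + 2*U + T*U)
q(S) = 2*S
q(j(-3, 3))*(102/(-124)) - 249 = (2*(-2 + 2*3 - 3*3))*(102/(-124)) - 249 = (2*(-2 + 6 - 9))*(102*(-1/124)) - 249 = (2*(-5))*(-51/62) - 249 = -10*(-51/62) - 249 = 255/31 - 249 = -7464/31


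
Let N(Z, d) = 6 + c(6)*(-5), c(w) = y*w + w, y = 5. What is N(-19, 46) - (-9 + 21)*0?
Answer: -174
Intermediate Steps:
c(w) = 6*w (c(w) = 5*w + w = 6*w)
N(Z, d) = -174 (N(Z, d) = 6 + (6*6)*(-5) = 6 + 36*(-5) = 6 - 180 = -174)
N(-19, 46) - (-9 + 21)*0 = -174 - (-9 + 21)*0 = -174 - 12*0 = -174 - 1*0 = -174 + 0 = -174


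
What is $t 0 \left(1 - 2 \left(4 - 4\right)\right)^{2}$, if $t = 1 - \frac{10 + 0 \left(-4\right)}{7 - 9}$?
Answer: $0$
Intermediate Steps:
$t = 6$ ($t = 1 - \frac{10 + 0}{-2} = 1 - 10 \left(- \frac{1}{2}\right) = 1 - -5 = 1 + 5 = 6$)
$t 0 \left(1 - 2 \left(4 - 4\right)\right)^{2} = 6 \cdot 0 \left(1 - 2 \left(4 - 4\right)\right)^{2} = 0 \left(1 - 0\right)^{2} = 0 \left(1 + 0\right)^{2} = 0 \cdot 1^{2} = 0 \cdot 1 = 0$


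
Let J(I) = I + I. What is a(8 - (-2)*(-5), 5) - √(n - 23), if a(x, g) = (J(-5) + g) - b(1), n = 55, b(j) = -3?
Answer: -2 - 4*√2 ≈ -7.6569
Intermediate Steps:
J(I) = 2*I
a(x, g) = -7 + g (a(x, g) = (2*(-5) + g) - 1*(-3) = (-10 + g) + 3 = -7 + g)
a(8 - (-2)*(-5), 5) - √(n - 23) = (-7 + 5) - √(55 - 23) = -2 - √32 = -2 - 4*√2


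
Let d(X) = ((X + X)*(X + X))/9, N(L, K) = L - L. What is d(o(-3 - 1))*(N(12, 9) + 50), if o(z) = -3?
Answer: 200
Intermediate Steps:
N(L, K) = 0
d(X) = 4*X²/9 (d(X) = ((2*X)*(2*X))*(⅑) = (4*X²)*(⅑) = 4*X²/9)
d(o(-3 - 1))*(N(12, 9) + 50) = ((4/9)*(-3)²)*(0 + 50) = ((4/9)*9)*50 = 4*50 = 200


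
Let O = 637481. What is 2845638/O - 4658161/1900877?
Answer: 2439718692085/1211772970837 ≈ 2.0133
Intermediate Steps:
2845638/O - 4658161/1900877 = 2845638/637481 - 4658161/1900877 = 2439718692085/1211772970837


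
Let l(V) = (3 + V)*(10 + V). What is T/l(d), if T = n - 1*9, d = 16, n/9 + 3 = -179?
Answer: -1647/494 ≈ -3.3340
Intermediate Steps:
n = -1638 (n = -27 + 9*(-179) = -27 - 1611 = -1638)
T = -1647 (T = -1638 - 1*9 = -1638 - 9 = -1647)
T/l(d) = -1647/(30 + 16**2 + 13*16) = -1647/(30 + 256 + 208) = -1647/494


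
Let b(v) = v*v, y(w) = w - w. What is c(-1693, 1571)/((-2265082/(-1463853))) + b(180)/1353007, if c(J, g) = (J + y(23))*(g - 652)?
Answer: -3081555328255875057/3064671801574 ≈ -1.0055e+6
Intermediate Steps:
y(w) = 0
c(J, g) = J*(-652 + g) (c(J, g) = (J + 0)*(g - 652) = J*(-652 + g))
b(v) = v**2
c(-1693, 1571)/((-2265082/(-1463853))) + b(180)/1353007 = (-1693*(-652 + 1571))/((-2265082/(-1463853))) + 180**2/1353007 = (-1693*919)/((-2265082*(-1/1463853))) + 32400*(1/1353007) = -1555867/2265082/1463853 + 32400/1353007 = -1555867*1463853/2265082 + 32400/1353007 = -2277560575551/2265082 + 32400/1353007 = -3081555328255875057/3064671801574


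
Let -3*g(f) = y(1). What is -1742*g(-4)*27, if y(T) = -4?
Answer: -62712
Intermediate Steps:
g(f) = 4/3 (g(f) = -⅓*(-4) = 4/3)
-1742*g(-4)*27 = -6968*27/3 = -1742*36 = -62712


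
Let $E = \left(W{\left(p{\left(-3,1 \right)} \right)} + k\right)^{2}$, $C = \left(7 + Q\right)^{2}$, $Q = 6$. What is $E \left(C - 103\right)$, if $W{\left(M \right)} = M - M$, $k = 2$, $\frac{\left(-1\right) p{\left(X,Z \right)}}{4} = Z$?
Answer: $264$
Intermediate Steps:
$p{\left(X,Z \right)} = - 4 Z$
$W{\left(M \right)} = 0$
$C = 169$ ($C = \left(7 + 6\right)^{2} = 13^{2} = 169$)
$E = 4$ ($E = \left(0 + 2\right)^{2} = 2^{2} = 4$)
$E \left(C - 103\right) = 4 \left(169 - 103\right) = 4 \cdot 66 = 264$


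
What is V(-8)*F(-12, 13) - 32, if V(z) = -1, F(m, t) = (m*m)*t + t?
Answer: -1917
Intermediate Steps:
F(m, t) = t + t*m**2 (F(m, t) = m**2*t + t = t*m**2 + t = t + t*m**2)
V(-8)*F(-12, 13) - 32 = -13*(1 + (-12)**2) - 32 = -13*(1 + 144) - 32 = -13*145 - 32 = -1*1885 - 32 = -1885 - 32 = -1917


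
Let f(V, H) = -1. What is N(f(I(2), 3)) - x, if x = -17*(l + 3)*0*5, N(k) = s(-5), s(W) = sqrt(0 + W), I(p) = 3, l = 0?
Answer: I*sqrt(5) ≈ 2.2361*I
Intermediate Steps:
s(W) = sqrt(W)
N(k) = I*sqrt(5) (N(k) = sqrt(-5) = I*sqrt(5))
x = 0 (x = -17*(0 + 3)*0*5 = -51*0*5 = -17*0*5 = 0*5 = 0)
N(f(I(2), 3)) - x = I*sqrt(5) - 1*0 = I*sqrt(5) + 0 = I*sqrt(5)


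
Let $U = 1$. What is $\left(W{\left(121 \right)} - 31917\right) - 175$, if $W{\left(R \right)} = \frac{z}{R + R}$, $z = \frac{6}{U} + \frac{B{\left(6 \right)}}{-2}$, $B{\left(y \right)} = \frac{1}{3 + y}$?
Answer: $- \frac{139792645}{4356} \approx -32092.0$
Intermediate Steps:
$z = \frac{107}{18}$ ($z = \frac{6}{1} + \frac{1}{\left(3 + 6\right) \left(-2\right)} = 6 \cdot 1 + \frac{1}{9} \left(- \frac{1}{2}\right) = 6 + \frac{1}{9} \left(- \frac{1}{2}\right) = 6 - \frac{1}{18} = \frac{107}{18} \approx 5.9444$)
$W{\left(R \right)} = \frac{107}{36 R}$ ($W{\left(R \right)} = \frac{107}{18 \left(R + R\right)} = \frac{107}{18 \cdot 2 R} = \frac{107 \frac{1}{2 R}}{18} = \frac{107}{36 R}$)
$\left(W{\left(121 \right)} - 31917\right) - 175 = \left(\frac{107}{36 \cdot 121} - 31917\right) - 175 = \left(\frac{107}{36} \cdot \frac{1}{121} - 31917\right) - 175 = \left(\frac{107}{4356} - 31917\right) - 175 = - \frac{139030345}{4356} - 175 = - \frac{139792645}{4356}$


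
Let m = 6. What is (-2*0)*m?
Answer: 0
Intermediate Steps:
(-2*0)*m = -2*0*6 = 0*6 = 0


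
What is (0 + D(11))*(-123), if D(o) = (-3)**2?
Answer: -1107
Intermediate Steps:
D(o) = 9
(0 + D(11))*(-123) = (0 + 9)*(-123) = 9*(-123) = -1107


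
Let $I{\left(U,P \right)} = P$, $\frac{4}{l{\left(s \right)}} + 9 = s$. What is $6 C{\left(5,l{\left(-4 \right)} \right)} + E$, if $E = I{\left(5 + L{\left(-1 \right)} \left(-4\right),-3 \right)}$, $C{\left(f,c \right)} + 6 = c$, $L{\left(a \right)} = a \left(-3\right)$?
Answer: $- \frac{531}{13} \approx -40.846$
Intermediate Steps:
$L{\left(a \right)} = - 3 a$
$l{\left(s \right)} = \frac{4}{-9 + s}$
$C{\left(f,c \right)} = -6 + c$
$E = -3$
$6 C{\left(5,l{\left(-4 \right)} \right)} + E = 6 \left(-6 + \frac{4}{-9 - 4}\right) - 3 = 6 \left(-6 + \frac{4}{-13}\right) - 3 = 6 \left(-6 + 4 \left(- \frac{1}{13}\right)\right) - 3 = 6 \left(-6 - \frac{4}{13}\right) - 3 = 6 \left(- \frac{82}{13}\right) - 3 = - \frac{492}{13} - 3 = - \frac{531}{13}$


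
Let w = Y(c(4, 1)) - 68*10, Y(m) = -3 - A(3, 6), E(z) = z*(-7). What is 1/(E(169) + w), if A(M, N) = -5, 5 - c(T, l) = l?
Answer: -1/1861 ≈ -0.00053735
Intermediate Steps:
c(T, l) = 5 - l
E(z) = -7*z
Y(m) = 2 (Y(m) = -3 - 1*(-5) = -3 + 5 = 2)
w = -678 (w = 2 - 68*10 = 2 - 680 = -678)
1/(E(169) + w) = 1/(-7*169 - 678) = 1/(-1183 - 678) = 1/(-1861) = -1/1861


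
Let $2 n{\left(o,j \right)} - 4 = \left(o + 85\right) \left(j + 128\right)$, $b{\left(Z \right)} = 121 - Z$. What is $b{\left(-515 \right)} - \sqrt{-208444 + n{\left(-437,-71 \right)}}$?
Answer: $636 - i \sqrt{218474} \approx 636.0 - 467.41 i$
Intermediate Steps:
$n{\left(o,j \right)} = 2 + \frac{\left(85 + o\right) \left(128 + j\right)}{2}$ ($n{\left(o,j \right)} = 2 + \frac{\left(o + 85\right) \left(j + 128\right)}{2} = 2 + \frac{\left(85 + o\right) \left(128 + j\right)}{2}$)
$b{\left(-515 \right)} - \sqrt{-208444 + n{\left(-437,-71 \right)}} = \left(121 - -515\right) - \sqrt{-208444 + \left(5442 + 64 \left(-437\right) + \frac{85}{2} \left(-71\right) + \frac{1}{2} \left(-71\right) \left(-437\right)\right)} = \left(121 + 515\right) - \sqrt{-208444 + \left(5442 - 27968 - \frac{6035}{2} + \frac{31027}{2}\right)} = 636 - \sqrt{-208444 - 10030} = 636 - \sqrt{-218474} = 636 - i \sqrt{218474}$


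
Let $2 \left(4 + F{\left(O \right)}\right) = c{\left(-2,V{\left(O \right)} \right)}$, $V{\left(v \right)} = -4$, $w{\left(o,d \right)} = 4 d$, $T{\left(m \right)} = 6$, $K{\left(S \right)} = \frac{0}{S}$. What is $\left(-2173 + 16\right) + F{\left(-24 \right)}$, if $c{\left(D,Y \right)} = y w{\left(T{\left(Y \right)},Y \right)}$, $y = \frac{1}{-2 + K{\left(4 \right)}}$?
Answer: $-2157$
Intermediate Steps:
$K{\left(S \right)} = 0$
$y = - \frac{1}{2}$ ($y = \frac{1}{-2 + 0} = \frac{1}{-2} = - \frac{1}{2} \approx -0.5$)
$c{\left(D,Y \right)} = - 2 Y$ ($c{\left(D,Y \right)} = - \frac{4 Y}{2} = - 2 Y$)
$F{\left(O \right)} = 0$ ($F{\left(O \right)} = -4 + \frac{\left(-2\right) \left(-4\right)}{2} = -4 + \frac{1}{2} \cdot 8 = -4 + 4 = 0$)
$\left(-2173 + 16\right) + F{\left(-24 \right)} = \left(-2173 + 16\right) + 0 = -2157 + 0 = -2157$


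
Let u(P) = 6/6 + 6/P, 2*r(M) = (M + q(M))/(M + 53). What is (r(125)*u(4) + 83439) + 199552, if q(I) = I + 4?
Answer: 100745431/356 ≈ 2.8299e+5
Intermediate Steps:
q(I) = 4 + I
r(M) = (4 + 2*M)/(2*(53 + M)) (r(M) = ((M + (4 + M))/(M + 53))/2 = ((4 + 2*M)/(53 + M))/2 = (4 + 2*M)/(2*(53 + M)))
u(P) = 1 + 6/P (u(P) = 6*(⅙) + 6/P = 1 + 6/P)
(r(125)*u(4) + 83439) + 199552 = (((2 + 125)/(53 + 125))*((6 + 4)/4) + 83439) + 199552 = ((127/178)*((¼)*10) + 83439) + 199552 = (((1/178)*127)*(5/2) + 83439) + 199552 = ((127/178)*(5/2) + 83439) + 199552 = (635/356 + 83439) + 199552 = 29704919/356 + 199552 = 100745431/356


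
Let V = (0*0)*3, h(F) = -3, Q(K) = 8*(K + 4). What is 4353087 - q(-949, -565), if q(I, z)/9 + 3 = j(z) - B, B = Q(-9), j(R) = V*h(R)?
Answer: 4352754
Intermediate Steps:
Q(K) = 32 + 8*K (Q(K) = 8*(4 + K) = 32 + 8*K)
V = 0 (V = 0*3 = 0)
j(R) = 0 (j(R) = 0*(-3) = 0)
B = -40 (B = 32 + 8*(-9) = 32 - 72 = -40)
q(I, z) = 333 (q(I, z) = -27 + 9*(0 - 1*(-40)) = -27 + 9*(0 + 40) = -27 + 9*40 = -27 + 360 = 333)
4353087 - q(-949, -565) = 4353087 - 1*333 = 4353087 - 333 = 4352754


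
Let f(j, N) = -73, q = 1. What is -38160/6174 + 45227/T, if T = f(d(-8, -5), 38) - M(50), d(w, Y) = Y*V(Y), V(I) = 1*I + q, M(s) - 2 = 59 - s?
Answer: -2241563/4116 ≈ -544.60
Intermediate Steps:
M(s) = 61 - s (M(s) = 2 + (59 - s) = 61 - s)
V(I) = 1 + I (V(I) = 1*I + 1 = I + 1 = 1 + I)
d(w, Y) = Y*(1 + Y)
T = -84 (T = -73 - (61 - 1*50) = -73 - (61 - 50) = -73 - 1*11 = -73 - 11 = -84)
-38160/6174 + 45227/T = -38160/6174 + 45227/(-84) = -38160*1/6174 + 45227*(-1/84) = -2120/343 - 6461/12 = -2241563/4116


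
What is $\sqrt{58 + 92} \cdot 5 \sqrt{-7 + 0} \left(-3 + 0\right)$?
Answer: $- 75 i \sqrt{42} \approx - 486.06 i$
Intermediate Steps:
$\sqrt{58 + 92} \cdot 5 \sqrt{-7 + 0} \left(-3 + 0\right) = \sqrt{150} \cdot 5 \sqrt{-7} \left(-3\right) = 5 \sqrt{6} \cdot 5 i \sqrt{7} \left(-3\right) = 5 \sqrt{6} \left(- 15 i \sqrt{7}\right) = - 75 i \sqrt{42}$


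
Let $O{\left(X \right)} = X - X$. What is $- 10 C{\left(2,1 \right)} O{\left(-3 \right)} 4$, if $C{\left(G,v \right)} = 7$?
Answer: $0$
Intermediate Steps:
$O{\left(X \right)} = 0$
$- 10 C{\left(2,1 \right)} O{\left(-3 \right)} 4 = \left(-10\right) 7 \cdot 0 \cdot 4 = \left(-70\right) 0 = 0$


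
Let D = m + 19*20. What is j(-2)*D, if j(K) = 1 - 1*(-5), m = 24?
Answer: 2424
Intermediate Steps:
j(K) = 6 (j(K) = 1 + 5 = 6)
D = 404 (D = 24 + 19*20 = 24 + 380 = 404)
j(-2)*D = 6*404 = 2424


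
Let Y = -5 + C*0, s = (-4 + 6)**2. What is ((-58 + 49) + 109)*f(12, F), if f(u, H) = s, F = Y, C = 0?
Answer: 400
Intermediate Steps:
s = 4 (s = 2**2 = 4)
Y = -5 (Y = -5 + 0*0 = -5 + 0 = -5)
F = -5
f(u, H) = 4
((-58 + 49) + 109)*f(12, F) = ((-58 + 49) + 109)*4 = (-9 + 109)*4 = 100*4 = 400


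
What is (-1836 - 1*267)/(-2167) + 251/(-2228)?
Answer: 4141567/4828076 ≈ 0.85781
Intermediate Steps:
(-1836 - 1*267)/(-2167) + 251/(-2228) = (-1836 - 267)*(-1/2167) + 251*(-1/2228) = -2103*(-1/2167) - 251/2228 = 2103/2167 - 251/2228 = 4141567/4828076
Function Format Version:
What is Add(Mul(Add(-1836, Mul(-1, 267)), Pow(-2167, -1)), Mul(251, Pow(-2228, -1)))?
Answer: Rational(4141567, 4828076) ≈ 0.85781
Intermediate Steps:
Add(Mul(Add(-1836, Mul(-1, 267)), Pow(-2167, -1)), Mul(251, Pow(-2228, -1))) = Add(Mul(Add(-1836, -267), Rational(-1, 2167)), Mul(251, Rational(-1, 2228))) = Add(Mul(-2103, Rational(-1, 2167)), Rational(-251, 2228)) = Add(Rational(2103, 2167), Rational(-251, 2228)) = Rational(4141567, 4828076)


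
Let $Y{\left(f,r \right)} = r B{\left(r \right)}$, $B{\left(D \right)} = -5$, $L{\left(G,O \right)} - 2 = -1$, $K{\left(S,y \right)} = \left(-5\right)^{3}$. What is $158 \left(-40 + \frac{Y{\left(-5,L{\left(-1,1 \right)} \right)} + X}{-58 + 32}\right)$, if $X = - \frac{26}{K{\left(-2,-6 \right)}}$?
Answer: $- \frac{10222679}{1625} \approx -6290.9$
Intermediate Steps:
$K{\left(S,y \right)} = -125$
$L{\left(G,O \right)} = 1$ ($L{\left(G,O \right)} = 2 - 1 = 1$)
$Y{\left(f,r \right)} = - 5 r$ ($Y{\left(f,r \right)} = r \left(-5\right) = - 5 r$)
$X = \frac{26}{125}$ ($X = - \frac{26}{-125} = \left(-26\right) \left(- \frac{1}{125}\right) = \frac{26}{125} \approx 0.208$)
$158 \left(-40 + \frac{Y{\left(-5,L{\left(-1,1 \right)} \right)} + X}{-58 + 32}\right) = 158 \left(-40 + \frac{\left(-5\right) 1 + \frac{26}{125}}{-58 + 32}\right) = 158 \left(-40 + \frac{-5 + \frac{26}{125}}{-26}\right) = 158 \left(-40 - - \frac{599}{3250}\right) = 158 \left(-40 + \frac{599}{3250}\right) = 158 \left(- \frac{129401}{3250}\right) = - \frac{10222679}{1625}$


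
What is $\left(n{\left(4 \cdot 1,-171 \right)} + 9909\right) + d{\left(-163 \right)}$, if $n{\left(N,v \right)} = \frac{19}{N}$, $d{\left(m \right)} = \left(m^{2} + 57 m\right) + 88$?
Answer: $\frac{109119}{4} \approx 27280.0$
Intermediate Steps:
$d{\left(m \right)} = 88 + m^{2} + 57 m$
$\left(n{\left(4 \cdot 1,-171 \right)} + 9909\right) + d{\left(-163 \right)} = \left(\frac{19}{4 \cdot 1} + 9909\right) + \left(88 + \left(-163\right)^{2} + 57 \left(-163\right)\right) = \left(\frac{19}{4} + 9909\right) + \left(88 + 26569 - 9291\right) = \left(19 \cdot \frac{1}{4} + 9909\right) + 17366 = \left(\frac{19}{4} + 9909\right) + 17366 = \frac{39655}{4} + 17366 = \frac{109119}{4}$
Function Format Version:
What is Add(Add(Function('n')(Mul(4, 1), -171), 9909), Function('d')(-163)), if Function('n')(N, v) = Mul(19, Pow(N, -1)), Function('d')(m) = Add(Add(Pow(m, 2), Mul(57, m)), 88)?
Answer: Rational(109119, 4) ≈ 27280.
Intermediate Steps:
Function('d')(m) = Add(88, Pow(m, 2), Mul(57, m))
Add(Add(Function('n')(Mul(4, 1), -171), 9909), Function('d')(-163)) = Add(Add(Mul(19, Pow(Mul(4, 1), -1)), 9909), Add(88, Pow(-163, 2), Mul(57, -163))) = Add(Add(Mul(19, Pow(4, -1)), 9909), Add(88, 26569, -9291)) = Add(Add(Mul(19, Rational(1, 4)), 9909), 17366) = Add(Add(Rational(19, 4), 9909), 17366) = Add(Rational(39655, 4), 17366) = Rational(109119, 4)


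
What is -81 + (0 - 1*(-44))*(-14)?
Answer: -697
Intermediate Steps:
-81 + (0 - 1*(-44))*(-14) = -81 + (0 + 44)*(-14) = -81 + 44*(-14) = -81 - 616 = -697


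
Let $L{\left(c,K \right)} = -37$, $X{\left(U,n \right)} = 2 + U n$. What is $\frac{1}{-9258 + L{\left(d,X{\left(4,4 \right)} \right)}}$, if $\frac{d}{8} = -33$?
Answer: $- \frac{1}{9295} \approx -0.00010758$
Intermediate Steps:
$d = -264$ ($d = 8 \left(-33\right) = -264$)
$\frac{1}{-9258 + L{\left(d,X{\left(4,4 \right)} \right)}} = \frac{1}{-9258 - 37} = \frac{1}{-9295} = - \frac{1}{9295}$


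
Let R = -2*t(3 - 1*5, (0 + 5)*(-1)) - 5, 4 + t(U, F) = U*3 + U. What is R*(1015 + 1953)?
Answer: 56392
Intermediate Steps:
t(U, F) = -4 + 4*U (t(U, F) = -4 + (U*3 + U) = -4 + (3*U + U) = -4 + 4*U)
R = 19 (R = -2*(-4 + 4*(3 - 1*5)) - 5 = -2*(-4 + 4*(3 - 5)) - 5 = -2*(-4 + 4*(-2)) - 5 = -2*(-4 - 8) - 5 = -2*(-12) - 5 = 24 - 5 = 19)
R*(1015 + 1953) = 19*(1015 + 1953) = 19*2968 = 56392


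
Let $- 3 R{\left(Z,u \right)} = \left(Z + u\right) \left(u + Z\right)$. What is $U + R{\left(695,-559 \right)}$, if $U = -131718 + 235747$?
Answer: $\frac{293591}{3} \approx 97864.0$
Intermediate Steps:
$U = 104029$
$R{\left(Z,u \right)} = - \frac{\left(Z + u\right)^{2}}{3}$ ($R{\left(Z,u \right)} = - \frac{\left(Z + u\right) \left(u + Z\right)}{3} = - \frac{\left(Z + u\right) \left(Z + u\right)}{3} = - \frac{\left(Z + u\right)^{2}}{3}$)
$U + R{\left(695,-559 \right)} = 104029 - \frac{\left(695 - 559\right)^{2}}{3} = 104029 - \frac{136^{2}}{3} = 104029 - \frac{18496}{3} = \frac{293591}{3}$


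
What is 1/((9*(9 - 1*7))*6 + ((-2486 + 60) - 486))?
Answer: -1/2804 ≈ -0.00035663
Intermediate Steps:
1/((9*(9 - 1*7))*6 + ((-2486 + 60) - 486)) = 1/((9*(9 - 7))*6 + (-2426 - 486)) = 1/((9*2)*6 - 2912) = 1/(18*6 - 2912) = 1/(108 - 2912) = 1/(-2804) = -1/2804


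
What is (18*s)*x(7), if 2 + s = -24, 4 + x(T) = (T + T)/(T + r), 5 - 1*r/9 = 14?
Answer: 72540/37 ≈ 1960.5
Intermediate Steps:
r = -81 (r = 45 - 9*14 = 45 - 126 = -81)
x(T) = -4 + 2*T/(-81 + T) (x(T) = -4 + (T + T)/(T - 81) = -4 + (2*T)/(-81 + T) = -4 + 2*T/(-81 + T))
s = -26 (s = -2 - 24 = -26)
(18*s)*x(7) = (18*(-26))*(2*(162 - 1*7)/(-81 + 7)) = -936*(162 - 7)/(-74) = -936*(-1)*155/74 = -468*(-155/37) = 72540/37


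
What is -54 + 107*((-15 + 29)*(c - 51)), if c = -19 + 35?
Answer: -52484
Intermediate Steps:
c = 16
-54 + 107*((-15 + 29)*(c - 51)) = -54 + 107*((-15 + 29)*(16 - 51)) = -54 + 107*(14*(-35)) = -54 + 107*(-490) = -54 - 52430 = -52484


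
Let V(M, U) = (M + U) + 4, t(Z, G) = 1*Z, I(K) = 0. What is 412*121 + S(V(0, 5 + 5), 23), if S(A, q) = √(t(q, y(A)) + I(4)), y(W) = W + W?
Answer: 49852 + √23 ≈ 49857.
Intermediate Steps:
y(W) = 2*W
t(Z, G) = Z
V(M, U) = 4 + M + U
S(A, q) = √q (S(A, q) = √(q + 0) = √q)
412*121 + S(V(0, 5 + 5), 23) = 412*121 + √23 = 49852 + √23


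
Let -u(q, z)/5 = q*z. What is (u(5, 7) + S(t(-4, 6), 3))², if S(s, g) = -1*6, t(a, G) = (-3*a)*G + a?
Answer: 32761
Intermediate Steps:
u(q, z) = -5*q*z
t(a, G) = a - 3*G*a (t(a, G) = -3*G*a + a = a - 3*G*a)
S(s, g) = -6
(u(5, 7) + S(t(-4, 6), 3))² = (-5*5*7 - 6)² = (-175 - 6)² = (-181)² = 32761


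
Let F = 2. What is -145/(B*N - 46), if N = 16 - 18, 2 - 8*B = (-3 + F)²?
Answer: 116/37 ≈ 3.1351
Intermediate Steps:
B = ⅛ (B = ¼ - (-3 + 2)²/8 = ¼ - ⅛*(-1)² = ¼ - ⅛*1 = ¼ - ⅛ = ⅛ ≈ 0.12500)
N = -2
-145/(B*N - 46) = -145/((⅛)*(-2) - 46) = -145/(-¼ - 46) = -145/(-185/4) = -145*(-4/185) = 116/37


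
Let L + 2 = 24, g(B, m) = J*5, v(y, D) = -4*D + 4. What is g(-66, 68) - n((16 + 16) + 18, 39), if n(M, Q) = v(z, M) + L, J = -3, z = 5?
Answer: 159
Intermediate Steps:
v(y, D) = 4 - 4*D
g(B, m) = -15 (g(B, m) = -3*5 = -15)
L = 22 (L = -2 + 24 = 22)
n(M, Q) = 26 - 4*M (n(M, Q) = (4 - 4*M) + 22 = 26 - 4*M)
g(-66, 68) - n((16 + 16) + 18, 39) = -15 - (26 - 4*((16 + 16) + 18)) = -15 - (26 - 4*(32 + 18)) = -15 - (26 - 4*50) = -15 - (26 - 200) = -15 - 1*(-174) = -15 + 174 = 159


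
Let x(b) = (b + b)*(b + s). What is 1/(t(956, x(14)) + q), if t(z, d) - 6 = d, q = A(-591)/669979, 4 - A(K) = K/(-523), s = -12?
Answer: 350399017/21724740555 ≈ 0.016129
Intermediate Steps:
A(K) = 4 + K/523 (A(K) = 4 - K/(-523) = 4 - K*(-1)/523 = 4 - (-1)*K/523 = 4 + K/523)
x(b) = 2*b*(-12 + b) (x(b) = (b + b)*(b - 12) = (2*b)*(-12 + b) = 2*b*(-12 + b))
q = 1501/350399017 (q = (4 + (1/523)*(-591))/669979 = (4 - 591/523)*(1/669979) = (1501/523)*(1/669979) = 1501/350399017 ≈ 4.2837e-6)
t(z, d) = 6 + d
1/(t(956, x(14)) + q) = 1/((6 + 2*14*(-12 + 14)) + 1501/350399017) = 1/((6 + 2*14*2) + 1501/350399017) = 1/((6 + 56) + 1501/350399017) = 1/(62 + 1501/350399017) = 1/(21724740555/350399017) = 350399017/21724740555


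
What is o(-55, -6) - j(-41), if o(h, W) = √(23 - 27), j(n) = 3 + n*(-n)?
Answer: 1678 + 2*I ≈ 1678.0 + 2.0*I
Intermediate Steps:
j(n) = 3 - n²
o(h, W) = 2*I (o(h, W) = √(-4) = 2*I)
o(-55, -6) - j(-41) = 2*I - (3 - 1*(-41)²) = 2*I - (3 - 1*1681) = 2*I - (3 - 1681) = 2*I - 1*(-1678) = 2*I + 1678 = 1678 + 2*I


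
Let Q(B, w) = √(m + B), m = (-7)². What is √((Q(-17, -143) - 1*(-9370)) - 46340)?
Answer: √(-36970 + 4*√2) ≈ 192.26*I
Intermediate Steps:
m = 49
Q(B, w) = √(49 + B)
√((Q(-17, -143) - 1*(-9370)) - 46340) = √((√(49 - 17) - 1*(-9370)) - 46340) = √((√32 + 9370) - 46340) = √((4*√2 + 9370) - 46340) = √((9370 + 4*√2) - 46340) = √(-36970 + 4*√2)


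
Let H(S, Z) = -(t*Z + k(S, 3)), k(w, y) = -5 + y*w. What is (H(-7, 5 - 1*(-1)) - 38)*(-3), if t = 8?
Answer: 180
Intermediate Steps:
k(w, y) = -5 + w*y
H(S, Z) = 5 - 8*Z - 3*S (H(S, Z) = -(8*Z + (-5 + S*3)) = -(8*Z + (-5 + 3*S)) = -(-5 + 3*S + 8*Z) = 5 - 8*Z - 3*S)
(H(-7, 5 - 1*(-1)) - 38)*(-3) = ((5 - 8*(5 - 1*(-1)) - 3*(-7)) - 38)*(-3) = ((5 - 8*(5 + 1) + 21) - 38)*(-3) = ((5 - 8*6 + 21) - 38)*(-3) = ((5 - 48 + 21) - 38)*(-3) = (-22 - 38)*(-3) = -60*(-3) = 180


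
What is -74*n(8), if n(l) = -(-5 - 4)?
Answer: -666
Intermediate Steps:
n(l) = 9 (n(l) = -1*(-9) = 9)
-74*n(8) = -74*9 = -666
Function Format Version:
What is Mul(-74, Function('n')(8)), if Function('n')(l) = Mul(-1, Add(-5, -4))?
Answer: -666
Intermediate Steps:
Function('n')(l) = 9 (Function('n')(l) = Mul(-1, -9) = 9)
Mul(-74, Function('n')(8)) = Mul(-74, 9) = -666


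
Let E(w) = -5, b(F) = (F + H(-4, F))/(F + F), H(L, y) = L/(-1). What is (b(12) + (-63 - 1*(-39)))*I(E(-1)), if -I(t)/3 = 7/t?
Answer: -98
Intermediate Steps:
H(L, y) = -L (H(L, y) = L*(-1) = -L)
b(F) = (4 + F)/(2*F) (b(F) = (F - 1*(-4))/(F + F) = (F + 4)/((2*F)) = (4 + F)*(1/(2*F)) = (4 + F)/(2*F))
I(t) = -21/t
(b(12) + (-63 - 1*(-39)))*I(E(-1)) = ((½)*(4 + 12)/12 + (-63 - 1*(-39)))*(-21/(-5)) = ((½)*(1/12)*16 + (-63 + 39))*(-21*(-⅕)) = (⅔ - 24)*(21/5) = -70/3*21/5 = -98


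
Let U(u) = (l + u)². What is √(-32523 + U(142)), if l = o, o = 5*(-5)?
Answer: I*√18834 ≈ 137.24*I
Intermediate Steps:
o = -25
l = -25
U(u) = (-25 + u)²
√(-32523 + U(142)) = √(-32523 + (-25 + 142)²) = √(-32523 + 117²) = √(-32523 + 13689) = √(-18834) = I*√18834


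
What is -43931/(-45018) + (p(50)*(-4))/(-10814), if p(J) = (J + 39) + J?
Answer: 250049921/243412326 ≈ 1.0273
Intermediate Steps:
p(J) = 39 + 2*J (p(J) = (39 + J) + J = 39 + 2*J)
-43931/(-45018) + (p(50)*(-4))/(-10814) = -43931/(-45018) + ((39 + 2*50)*(-4))/(-10814) = -43931*(-1/45018) + ((39 + 100)*(-4))*(-1/10814) = 43931/45018 + (139*(-4))*(-1/10814) = 43931/45018 - 556*(-1/10814) = 43931/45018 + 278/5407 = 250049921/243412326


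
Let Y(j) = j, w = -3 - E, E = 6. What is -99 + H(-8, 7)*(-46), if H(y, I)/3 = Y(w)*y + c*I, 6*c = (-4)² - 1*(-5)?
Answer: -13416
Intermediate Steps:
w = -9 (w = -3 - 1*6 = -3 - 6 = -9)
c = 7/2 (c = ((-4)² - 1*(-5))/6 = (16 + 5)/6 = (⅙)*21 = 7/2 ≈ 3.5000)
H(y, I) = -27*y + 21*I/2 (H(y, I) = 3*(-9*y + 7*I/2) = -27*y + 21*I/2)
-99 + H(-8, 7)*(-46) = -99 + (-27*(-8) + (21/2)*7)*(-46) = -99 + (216 + 147/2)*(-46) = -99 + (579/2)*(-46) = -99 - 13317 = -13416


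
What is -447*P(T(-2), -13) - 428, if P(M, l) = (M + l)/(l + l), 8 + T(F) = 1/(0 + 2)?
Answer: -40583/52 ≈ -780.44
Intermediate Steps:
T(F) = -15/2 (T(F) = -8 + 1/(0 + 2) = -8 + 1/2 = -15/2)
P(M, l) = (M + l)/(2*l) (P(M, l) = (M + l)/((2*l)) = (M + l)*(1/(2*l)) = (M + l)/(2*l))
-447*P(T(-2), -13) - 428 = -447*(-15/2 - 13)/(2*(-13)) - 428 = -447*(-1)*(-41)/(2*13*2) - 428 = -447*41/52 - 428 = -18327/52 - 428 = -40583/52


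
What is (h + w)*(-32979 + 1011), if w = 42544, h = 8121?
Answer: -1619658720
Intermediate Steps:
(h + w)*(-32979 + 1011) = (8121 + 42544)*(-32979 + 1011) = 50665*(-31968) = -1619658720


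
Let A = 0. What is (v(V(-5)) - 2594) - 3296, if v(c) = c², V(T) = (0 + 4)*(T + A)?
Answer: -5490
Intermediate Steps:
V(T) = 4*T (V(T) = (0 + 4)*(T + 0) = 4*T)
(v(V(-5)) - 2594) - 3296 = ((4*(-5))² - 2594) - 3296 = ((-20)² - 2594) - 3296 = (400 - 2594) - 3296 = -2194 - 3296 = -5490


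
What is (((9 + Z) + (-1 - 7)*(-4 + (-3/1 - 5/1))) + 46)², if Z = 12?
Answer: 26569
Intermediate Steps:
(((9 + Z) + (-1 - 7)*(-4 + (-3/1 - 5/1))) + 46)² = (((9 + 12) + (-1 - 7)*(-4 + (-3/1 - 5/1))) + 46)² = ((21 - 8*(-4 + (-3*1 - 5*1))) + 46)² = ((21 - 8*(-4 + (-3 - 5))) + 46)² = ((21 - 8*(-4 - 8)) + 46)² = ((21 - 8*(-12)) + 46)² = ((21 + 96) + 46)² = (117 + 46)² = 163² = 26569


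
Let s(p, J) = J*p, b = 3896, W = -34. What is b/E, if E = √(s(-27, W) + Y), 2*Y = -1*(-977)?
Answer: 3896*√5626/2813 ≈ 103.88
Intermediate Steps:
Y = 977/2 (Y = (-1*(-977))/2 = (½)*977 = 977/2 ≈ 488.50)
E = √5626/2 (E = √(-34*(-27) + 977/2) = √(918 + 977/2) = √(2813/2) = √5626/2 ≈ 37.503)
b/E = 3896/((√5626/2)) = 3896*(√5626/2813) = 3896*√5626/2813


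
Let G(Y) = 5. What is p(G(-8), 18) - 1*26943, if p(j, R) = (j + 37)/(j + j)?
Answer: -134694/5 ≈ -26939.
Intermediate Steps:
p(j, R) = (37 + j)/(2*j) (p(j, R) = (37 + j)/((2*j)) = (37 + j)*(1/(2*j)) = (37 + j)/(2*j))
p(G(-8), 18) - 1*26943 = (1/2)*(37 + 5)/5 - 1*26943 = (1/2)*(1/5)*42 - 26943 = 21/5 - 26943 = -134694/5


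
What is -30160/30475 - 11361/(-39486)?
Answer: -56311419/80222390 ≈ -0.70194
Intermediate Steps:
-30160/30475 - 11361/(-39486) = -30160*1/30475 - 11361*(-1/39486) = -6032/6095 + 3787/13162 = -56311419/80222390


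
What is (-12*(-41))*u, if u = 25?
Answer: 12300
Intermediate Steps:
(-12*(-41))*u = -12*(-41)*25 = 492*25 = 12300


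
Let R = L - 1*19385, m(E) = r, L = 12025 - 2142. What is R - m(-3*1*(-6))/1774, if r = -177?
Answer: -16856371/1774 ≈ -9501.9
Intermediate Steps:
L = 9883
m(E) = -177
R = -9502 (R = 9883 - 1*19385 = 9883 - 19385 = -9502)
R - m(-3*1*(-6))/1774 = -9502 - (-177)/1774 = -9502 - 1*(-177/1774) = -9502 + 177/1774 = -16856371/1774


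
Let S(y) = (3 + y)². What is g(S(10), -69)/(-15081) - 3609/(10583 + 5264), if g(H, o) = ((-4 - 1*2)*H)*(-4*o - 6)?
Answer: 1428054777/79662869 ≈ 17.926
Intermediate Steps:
g(H, o) = -6*H*(-6 - 4*o) (g(H, o) = ((-4 - 2)*H)*(-6 - 4*o) = (-6*H)*(-6 - 4*o) = -6*H*(-6 - 4*o))
g(S(10), -69)/(-15081) - 3609/(10583 + 5264) = (12*(3 + 10)²*(3 + 2*(-69)))/(-15081) - 3609/(10583 + 5264) = (12*13²*(3 - 138))*(-1/15081) - 3609/15847 = (12*169*(-135))*(-1/15081) - 3609*1/15847 = -273780*(-1/15081) - 3609/15847 = 91260/5027 - 3609/15847 = 1428054777/79662869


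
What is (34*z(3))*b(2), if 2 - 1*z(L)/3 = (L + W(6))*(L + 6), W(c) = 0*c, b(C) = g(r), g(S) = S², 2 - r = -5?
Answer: -124950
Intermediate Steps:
r = 7 (r = 2 - 1*(-5) = 2 + 5 = 7)
b(C) = 49 (b(C) = 7² = 49)
W(c) = 0
z(L) = 6 - 3*L*(6 + L) (z(L) = 6 - 3*(L + 0)*(L + 6) = 6 - 3*L*(6 + L))
(34*z(3))*b(2) = (34*(6 - 18*3 - 3*3²))*49 = (34*(6 - 54 - 3*9))*49 = (34*(6 - 54 - 27))*49 = (34*(-75))*49 = -2550*49 = -124950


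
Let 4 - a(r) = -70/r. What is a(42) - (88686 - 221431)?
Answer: 398252/3 ≈ 1.3275e+5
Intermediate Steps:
a(r) = 4 + 70/r (a(r) = 4 - (-70)/r = 4 + 70/r)
a(42) - (88686 - 221431) = (4 + 70/42) - (88686 - 221431) = (4 + 70*(1/42)) - 1*(-132745) = (4 + 5/3) + 132745 = 17/3 + 132745 = 398252/3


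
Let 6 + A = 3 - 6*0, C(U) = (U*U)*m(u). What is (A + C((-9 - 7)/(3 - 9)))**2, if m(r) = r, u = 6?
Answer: 14161/9 ≈ 1573.4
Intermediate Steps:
C(U) = 6*U**2 (C(U) = (U*U)*6 = U**2*6 = 6*U**2)
A = -3 (A = -6 + (3 - 6*0) = -6 + (3 + 0) = -6 + 3 = -3)
(A + C((-9 - 7)/(3 - 9)))**2 = (-3 + 6*((-9 - 7)/(3 - 9))**2)**2 = (-3 + 6*(-16/(-6))**2)**2 = (-3 + 6*(-16*(-1/6))**2)**2 = (-3 + 6*(8/3)**2)**2 = (-3 + 6*(64/9))**2 = (-3 + 128/3)**2 = (119/3)**2 = 14161/9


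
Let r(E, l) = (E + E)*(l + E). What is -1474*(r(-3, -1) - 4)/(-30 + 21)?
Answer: 29480/9 ≈ 3275.6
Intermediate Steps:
r(E, l) = 2*E*(E + l) (r(E, l) = (2*E)*(E + l) = 2*E*(E + l))
-1474*(r(-3, -1) - 4)/(-30 + 21) = -1474*(2*(-3)*(-3 - 1) - 4)/(-30 + 21) = -1474*(2*(-3)*(-4) - 4)/(-9) = -1474*(24 - 4)*(-1)/9 = -29480*(-1)/9 = -1474*(-20/9) = 29480/9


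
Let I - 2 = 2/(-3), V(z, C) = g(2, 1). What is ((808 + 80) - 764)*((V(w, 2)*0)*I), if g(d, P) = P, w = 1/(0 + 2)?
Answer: 0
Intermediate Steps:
w = 1/2 ≈ 0.50000
V(z, C) = 1
I = 4/3 (I = 2 + 2/(-3) = 2 + 2*(-1/3) = 2 - 2/3 = 4/3 ≈ 1.3333)
((808 + 80) - 764)*((V(w, 2)*0)*I) = ((808 + 80) - 764)*((1*0)*(4/3)) = (888 - 764)*(0*(4/3)) = 124*0 = 0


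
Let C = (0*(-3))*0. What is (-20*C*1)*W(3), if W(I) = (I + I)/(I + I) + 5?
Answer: 0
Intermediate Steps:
W(I) = 6 (W(I) = (2*I)/((2*I)) + 5 = (2*I)*(1/(2*I)) + 5 = 1 + 5 = 6)
C = 0 (C = 0*0 = 0)
(-20*C*1)*W(3) = -20*0*1*6 = -0*6 = -20*0*6 = 0*6 = 0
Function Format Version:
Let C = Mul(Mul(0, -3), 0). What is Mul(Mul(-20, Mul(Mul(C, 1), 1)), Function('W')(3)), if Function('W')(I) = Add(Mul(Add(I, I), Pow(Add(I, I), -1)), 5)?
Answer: 0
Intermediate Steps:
Function('W')(I) = 6 (Function('W')(I) = Add(Mul(Mul(2, I), Pow(Mul(2, I), -1)), 5) = Add(Mul(Mul(2, I), Mul(Rational(1, 2), Pow(I, -1))), 5) = Add(1, 5) = 6)
C = 0 (C = Mul(0, 0) = 0)
Mul(Mul(-20, Mul(Mul(C, 1), 1)), Function('W')(3)) = Mul(Mul(-20, Mul(Mul(0, 1), 1)), 6) = Mul(Mul(-20, Mul(0, 1)), 6) = Mul(Mul(-20, 0), 6) = Mul(0, 6) = 0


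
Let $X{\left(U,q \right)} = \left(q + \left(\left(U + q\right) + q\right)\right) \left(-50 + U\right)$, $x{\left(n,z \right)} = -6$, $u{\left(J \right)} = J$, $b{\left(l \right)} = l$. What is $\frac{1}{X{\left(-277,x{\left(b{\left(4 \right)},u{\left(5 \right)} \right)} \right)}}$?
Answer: $\frac{1}{96465} \approx 1.0366 \cdot 10^{-5}$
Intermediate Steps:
$X{\left(U,q \right)} = \left(-50 + U\right) \left(U + 3 q\right)$ ($X{\left(U,q \right)} = \left(q + \left(U + 2 q\right)\right) \left(-50 + U\right) = \left(U + 3 q\right) \left(-50 + U\right) = \left(-50 + U\right) \left(U + 3 q\right)$)
$\frac{1}{X{\left(-277,x{\left(b{\left(4 \right)},u{\left(5 \right)} \right)} \right)}} = \frac{1}{\left(-277\right)^{2} - -900 - -13850 + 3 \left(-277\right) \left(-6\right)} = \frac{1}{76729 + 900 + 13850 + 4986} = \frac{1}{96465}$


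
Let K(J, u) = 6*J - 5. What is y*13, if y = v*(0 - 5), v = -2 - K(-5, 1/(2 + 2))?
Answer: -2145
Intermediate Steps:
K(J, u) = -5 + 6*J
v = 33 (v = -2 - (-5 + 6*(-5)) = -2 - (-5 - 30) = -2 - 1*(-35) = -2 + 35 = 33)
y = -165 (y = 33*(0 - 5) = 33*(-5) = -165)
y*13 = -165*13 = -2145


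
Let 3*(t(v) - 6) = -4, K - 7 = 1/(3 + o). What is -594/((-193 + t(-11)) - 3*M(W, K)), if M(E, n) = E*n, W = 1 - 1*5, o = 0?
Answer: 1782/301 ≈ 5.9203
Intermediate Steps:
K = 22/3 (K = 7 + 1/(3 + 0) = 7 + 1/3 = 22/3 ≈ 7.3333)
t(v) = 14/3 (t(v) = 6 + (1/3)*(-4) = 6 - 4/3 = 14/3)
W = -4 (W = 1 - 5 = -4)
-594/((-193 + t(-11)) - 3*M(W, K)) = -594/((-193 + 14/3) - (-12)*22/3) = -594/(-565/3 - 3*(-88/3)) = -594/(-565/3 + 88) = -594/(-301/3) = -594*(-3/301) = 1782/301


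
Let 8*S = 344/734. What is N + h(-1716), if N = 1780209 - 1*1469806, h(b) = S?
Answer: 227835845/734 ≈ 3.1040e+5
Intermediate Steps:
S = 43/734 (S = (344/734)/8 = (344*(1/734))/8 = (⅛)*(172/367) = 43/734 ≈ 0.058583)
h(b) = 43/734
N = 310403 (N = 1780209 - 1469806 = 310403)
N + h(-1716) = 310403 + 43/734 = 227835845/734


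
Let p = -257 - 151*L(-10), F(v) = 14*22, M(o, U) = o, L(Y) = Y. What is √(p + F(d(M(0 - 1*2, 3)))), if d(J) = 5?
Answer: √1561 ≈ 39.510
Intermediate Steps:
F(v) = 308
p = 1253 (p = -257 - 151*(-10) = -257 + 1510 = 1253)
√(p + F(d(M(0 - 1*2, 3)))) = √(1253 + 308) = √1561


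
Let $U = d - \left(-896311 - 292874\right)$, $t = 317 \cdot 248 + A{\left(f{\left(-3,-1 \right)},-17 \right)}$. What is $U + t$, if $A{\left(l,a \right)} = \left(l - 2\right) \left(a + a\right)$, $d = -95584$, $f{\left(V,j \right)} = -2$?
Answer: $1172353$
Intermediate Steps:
$A{\left(l,a \right)} = 2 a \left(-2 + l\right)$ ($A{\left(l,a \right)} = \left(-2 + l\right) 2 a = 2 a \left(-2 + l\right)$)
$t = 78752$ ($t = 317 \cdot 248 + 2 \left(-17\right) \left(-2 - 2\right) = 78616 + 2 \left(-17\right) \left(-4\right) = 78616 + 136 = 78752$)
$U = 1093601$ ($U = -95584 - \left(-896311 - 292874\right) = -95584 - -1189185 = -95584 + 1189185 = 1093601$)
$U + t = 1093601 + 78752 = 1172353$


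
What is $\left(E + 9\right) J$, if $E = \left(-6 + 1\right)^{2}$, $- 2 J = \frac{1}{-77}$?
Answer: $\frac{17}{77} \approx 0.22078$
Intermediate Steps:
$J = \frac{1}{154}$ ($J = - \frac{1}{2 \left(-77\right)} = \left(- \frac{1}{2}\right) \left(- \frac{1}{77}\right) = \frac{1}{154} \approx 0.0064935$)
$E = 25$ ($E = \left(-5\right)^{2} = 25$)
$\left(E + 9\right) J = \left(25 + 9\right) \frac{1}{154} = 34 \cdot \frac{1}{154} = \frac{17}{77}$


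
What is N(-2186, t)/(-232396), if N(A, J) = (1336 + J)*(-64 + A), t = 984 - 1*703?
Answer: 1819125/116198 ≈ 15.655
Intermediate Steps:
t = 281 (t = 984 - 703 = 281)
N(A, J) = (-64 + A)*(1336 + J)
N(-2186, t)/(-232396) = (-85504 - 64*281 + 1336*(-2186) - 2186*281)/(-232396) = (-85504 - 17984 - 2920496 - 614266)*(-1/232396) = -3638250*(-1/232396) = 1819125/116198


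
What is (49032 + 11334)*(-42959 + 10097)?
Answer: -1983747492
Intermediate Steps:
(49032 + 11334)*(-42959 + 10097) = 60366*(-32862) = -1983747492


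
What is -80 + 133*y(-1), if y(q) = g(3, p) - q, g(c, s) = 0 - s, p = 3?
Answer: -346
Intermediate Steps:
g(c, s) = -s
y(q) = -3 - q (y(q) = -1*3 - q = -3 - q)
-80 + 133*y(-1) = -80 + 133*(-3 - 1*(-1)) = -80 + 133*(-3 + 1) = -80 + 133*(-2) = -80 - 266 = -346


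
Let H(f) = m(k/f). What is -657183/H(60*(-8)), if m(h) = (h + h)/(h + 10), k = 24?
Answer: 130779417/2 ≈ 6.5390e+7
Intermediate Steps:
m(h) = 2*h/(10 + h) (m(h) = (2*h)/(10 + h) = 2*h/(10 + h))
H(f) = 48/(f*(10 + 24/f)) (H(f) = 2*(24/f)/(10 + 24/f) = 48/(f*(10 + 24/f)))
-657183/H(60*(-8)) = -657183/(24/(12 + 5*(60*(-8)))) = -657183/(24/(12 + 5*(-480))) = -657183/(24/(12 - 2400)) = -657183/(24/(-2388)) = -657183/(24*(-1/2388)) = -657183/(-2/199) = -657183*(-199/2) = 130779417/2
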